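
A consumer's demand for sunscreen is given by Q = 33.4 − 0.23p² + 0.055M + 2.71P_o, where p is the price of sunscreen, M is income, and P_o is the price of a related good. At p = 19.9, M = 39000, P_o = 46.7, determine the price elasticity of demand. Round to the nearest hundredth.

At the given point, Q = 33.4 − 0.23(19.9)² + 0.055(39000) + 2.71(46.7) = 33.4 − 91.0823 + 2145 + 126.557 = 2213.8747.
∂Q/∂p = −2·0.23·p = -9.154, so E_p = -9.154·(19.9/2213.8747) ≈ -0.08.
|E_p| < 1: demand is inelastic.

-0.08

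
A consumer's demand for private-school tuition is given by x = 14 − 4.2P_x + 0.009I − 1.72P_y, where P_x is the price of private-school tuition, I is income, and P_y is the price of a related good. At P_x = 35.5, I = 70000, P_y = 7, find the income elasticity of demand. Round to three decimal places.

Evaluating quantity at (P_x, I, P_y) gives x = 14 − 4.2(35.5) + 0.009(70000) − 1.72(7) = 14 − 149.1 + 630 − 12.04 = 482.86.
∂x/∂I = +0.009, so E_I = 0.009·(70000/482.86) ≈ 1.305.
E_I > 1: normal good (luxury).

1.305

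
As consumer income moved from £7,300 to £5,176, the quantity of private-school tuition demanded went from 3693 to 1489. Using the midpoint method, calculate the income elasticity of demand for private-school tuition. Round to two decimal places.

2.50

%ΔQ = (1489 − 3693)/[(3693+1489)/2] = -2204/2591 ≈ -0.8506.
%ΔI = (5,176 − 7,300)/[(7,300+5,176)/2] = -2124/6238 ≈ -0.3405.
E_I = %ΔQ/%ΔI ≈ 2.50.
E_I > 1: normal good (luxury).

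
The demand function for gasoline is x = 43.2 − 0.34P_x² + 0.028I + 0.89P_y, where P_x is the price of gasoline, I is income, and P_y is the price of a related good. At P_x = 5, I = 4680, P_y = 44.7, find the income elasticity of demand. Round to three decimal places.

At the given point, x = 43.2 − 0.34(5)² + 0.028(4680) + 0.89(44.7) = 43.2 − 8.5 + 131.04 + 39.783 = 205.523.
∂x/∂I = +0.028, so E_I = 0.028·(4680/205.523) ≈ 0.638.
E_I ∈ (0,1): normal good (necessity).

0.638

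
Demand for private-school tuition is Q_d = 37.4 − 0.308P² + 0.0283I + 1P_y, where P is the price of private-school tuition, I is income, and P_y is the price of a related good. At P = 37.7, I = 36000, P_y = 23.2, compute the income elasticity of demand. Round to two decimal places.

At the given point, Q_d = 37.4 − 0.308(37.7)² + 0.0283(36000) + 1(23.2) = 37.4 − 437.7573 + 1018.8 + 23.2 = 641.6427.
∂Q_d/∂I = +0.0283, so E_I = 0.0283·(36000/641.6427) ≈ 1.59.
E_I > 1: normal good (luxury).

1.59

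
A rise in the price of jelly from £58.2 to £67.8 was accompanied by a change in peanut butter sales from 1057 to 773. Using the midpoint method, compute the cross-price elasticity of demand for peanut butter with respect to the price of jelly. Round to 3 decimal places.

%ΔQ_x = (773 − 1057)/[(1057+773)/2] = -284/915 ≈ -0.3104.
%ΔP_y = (67.8 − 58.2)/[(58.2+67.8)/2] ≈ 0.1524.
E_xy = -0.3104/0.1524 ≈ -2.037.
E_xy < 0, so peanut butter and jelly are complements.

-2.037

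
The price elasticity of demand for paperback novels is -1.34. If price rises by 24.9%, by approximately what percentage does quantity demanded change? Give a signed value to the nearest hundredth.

%ΔQ ≈ E × %ΔP = (-1.34) × (24.9%) ≈ -33.37%.

-33.37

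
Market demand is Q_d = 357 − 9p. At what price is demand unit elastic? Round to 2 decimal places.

19.83

For linear demand Q_d = a − bp, E = −bp/(a − bp). |E| = 1 ⇒ bp = a − bp ⇒ p = a/(2b).
p = 357/(2·9) ≈ 19.83.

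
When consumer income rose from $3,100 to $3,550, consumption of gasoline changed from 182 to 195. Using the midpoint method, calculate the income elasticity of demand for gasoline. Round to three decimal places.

%ΔQ = (195 − 182)/[(182+195)/2] = 13/188.5 ≈ 0.0690.
%ΔI = (3,550 − 3,100)/[(3,100+3,550)/2] = 450/3325 ≈ 0.1353.
E_I = %ΔQ/%ΔI ≈ 0.510.
E_I ∈ (0,1): normal good (necessity).

0.510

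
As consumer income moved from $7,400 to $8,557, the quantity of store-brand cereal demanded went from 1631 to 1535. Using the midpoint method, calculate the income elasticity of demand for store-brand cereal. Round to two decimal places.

-0.42

%ΔQ = (1535 − 1631)/[(1631+1535)/2] = -96/1583 ≈ -0.0606.
%ΔI = (8,557 − 7,400)/[(7,400+8,557)/2] = 1157/7978.5 ≈ 0.1450.
E_I = %ΔQ/%ΔI ≈ -0.42.
E_I < 0: inferior good.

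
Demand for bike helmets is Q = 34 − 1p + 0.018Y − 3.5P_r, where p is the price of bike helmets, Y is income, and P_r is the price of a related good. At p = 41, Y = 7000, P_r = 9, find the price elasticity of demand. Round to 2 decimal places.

-0.47

First evaluate Q: 34 − 1(41) + 0.018(7000) − 3.5(9) = 34 − 41 + 126 − 31.5 = 87.5.
∂Q/∂p = −1, so E_p = (−1)·(41/87.5) ≈ -0.47.
|E_p| < 1: demand is inelastic.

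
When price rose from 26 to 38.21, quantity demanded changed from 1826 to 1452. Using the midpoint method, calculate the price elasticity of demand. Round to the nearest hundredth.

-0.60

%ΔQ = (1452 − 1826)/[(1826 + 1452)/2] = -374/1639 ≈ -0.2282.
%Δp = (38.21 − 26)/[(26 + 38.21)/2] = 12.21/32.105 ≈ 0.3803.
Arc elasticity E = %ΔQ/%Δp ≈ -0.2282/0.3803 ≈ -0.60.
|E| < 1: demand is inelastic over this range.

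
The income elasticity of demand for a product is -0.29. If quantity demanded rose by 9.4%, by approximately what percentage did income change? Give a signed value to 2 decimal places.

%ΔQ ≈ E × %ΔI ⇒ %ΔI = %ΔQ / E = (9.4%)/(-0.29) ≈ -32.41%.

-32.41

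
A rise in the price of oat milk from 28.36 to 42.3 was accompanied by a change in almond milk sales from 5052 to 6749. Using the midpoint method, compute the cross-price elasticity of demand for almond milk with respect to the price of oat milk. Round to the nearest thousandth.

%ΔQ_x = (6749 − 5052)/[(5052+6749)/2] = 1697/5900.5 ≈ 0.2876.
%ΔP_y = (42.3 − 28.36)/[(28.36+42.3)/2] ≈ 0.3946.
E_xy = 0.2876/0.3946 ≈ 0.729.
E_xy > 0, so almond milk and oat milk are substitutes.

0.729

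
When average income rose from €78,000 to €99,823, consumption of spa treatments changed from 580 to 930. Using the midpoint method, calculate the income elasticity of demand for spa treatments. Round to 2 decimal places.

%ΔQ = (930 − 580)/[(580+930)/2] = 350/755 ≈ 0.4636.
%ΔM = (99,823 − 78,000)/[(78,000+99,823)/2] = 21823/88911.5 ≈ 0.2454.
E_I = %ΔQ/%ΔM ≈ 1.89.
E_I > 1: normal good (luxury).

1.89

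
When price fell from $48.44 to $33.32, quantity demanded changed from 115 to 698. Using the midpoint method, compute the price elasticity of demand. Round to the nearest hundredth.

-3.88

%ΔQ = (698 − 115)/[(115 + 698)/2] = 583/406.5 ≈ 1.4342.
%ΔP = (33.32 − 48.44)/[(48.44 + 33.32)/2] = -15.12/40.88 ≈ -0.3699.
Arc elasticity E = %ΔQ/%ΔP ≈ 1.4342/-0.3699 ≈ -3.88.
|E| > 1: demand is elastic over this range.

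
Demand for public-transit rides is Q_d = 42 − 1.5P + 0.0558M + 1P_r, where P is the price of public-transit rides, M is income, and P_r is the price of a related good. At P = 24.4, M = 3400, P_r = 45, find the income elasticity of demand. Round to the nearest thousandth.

Q_d = 42 − 1.5(24.4) + 0.0558(3400) + 1(45) = 42 − 36.6 + 189.72 + 45 = 240.12.
∂Q_d/∂M = +0.0558, so E_I = 0.0558·(3400/240.12) ≈ 0.790.
E_I ∈ (0,1): normal good (necessity).

0.790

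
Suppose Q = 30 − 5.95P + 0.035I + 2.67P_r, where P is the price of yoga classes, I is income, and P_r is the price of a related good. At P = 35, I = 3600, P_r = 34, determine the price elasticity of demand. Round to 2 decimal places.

-5.40

Q = 30 − 5.95(35) + 0.035(3600) + 2.67(34) = 30 − 208.25 + 126 + 90.78 = 38.53.
∂Q/∂P = −5.95, so E_p = (−5.95)·(35/38.53) ≈ -5.40.
|E_p| > 1: demand is elastic.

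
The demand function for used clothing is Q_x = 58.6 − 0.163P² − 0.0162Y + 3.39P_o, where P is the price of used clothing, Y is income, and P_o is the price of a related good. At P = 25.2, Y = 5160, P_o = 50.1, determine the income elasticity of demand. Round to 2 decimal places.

-2.02

Q_x = 58.6 − 0.163(25.2)² − 0.0162(5160) + 3.39(50.1) = 58.6 − 103.5115 − 83.592 + 169.839 = 41.3355.
∂Q_x/∂Y = −0.0162, so E_I = -0.0162·(5160/41.3355) ≈ -2.02.
E_I < 0: inferior good.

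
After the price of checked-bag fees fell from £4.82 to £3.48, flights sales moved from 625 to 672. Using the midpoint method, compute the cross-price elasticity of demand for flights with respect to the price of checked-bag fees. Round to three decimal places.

-0.224

%ΔQ_x = (672 − 625)/[(625+672)/2] = 47/648.5 ≈ 0.0725.
%ΔP_y = (3.48 − 4.82)/[(4.82+3.48)/2] ≈ -0.3229.
E_xy = 0.0725/-0.3229 ≈ -0.224.
E_xy < 0, so flights and checked-bag fees are complements.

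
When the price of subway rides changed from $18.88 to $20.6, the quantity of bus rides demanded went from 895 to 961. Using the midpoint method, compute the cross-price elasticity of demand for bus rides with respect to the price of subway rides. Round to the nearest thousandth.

%ΔQ_x = (961 − 895)/[(895+961)/2] = 66/928 ≈ 0.0711.
%ΔP_y = (20.6 − 18.88)/[(18.88+20.6)/2] ≈ 0.0871.
E_xy = 0.0711/0.0871 ≈ 0.816.
E_xy > 0, so bus rides and subway rides are substitutes.

0.816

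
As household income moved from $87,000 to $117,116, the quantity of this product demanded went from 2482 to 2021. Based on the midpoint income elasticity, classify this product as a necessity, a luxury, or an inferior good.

%ΔQ = (2021 − 2482)/[(2482+2021)/2] = -461/2251.5 ≈ -0.2048.
%ΔM = (117,116 − 87,000)/[(87,000+117,116)/2] = 30116/102058 ≈ 0.2951.
E_I = %ΔQ/%ΔM ≈ -0.694.
E_I < 0: inferior good.

inferior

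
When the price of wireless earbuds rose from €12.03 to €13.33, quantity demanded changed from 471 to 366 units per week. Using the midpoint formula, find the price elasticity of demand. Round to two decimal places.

-2.45

%Δq = (366 − 471)/[(471 + 366)/2] = -105/418.5 ≈ -0.2509.
%Δp = (13.33 − 12.03)/[(12.03 + 13.33)/2] = 1.3/12.68 ≈ 0.1025.
Arc elasticity E = %Δq/%Δp ≈ -0.2509/0.1025 ≈ -2.45.
|E| > 1: demand is elastic over this range.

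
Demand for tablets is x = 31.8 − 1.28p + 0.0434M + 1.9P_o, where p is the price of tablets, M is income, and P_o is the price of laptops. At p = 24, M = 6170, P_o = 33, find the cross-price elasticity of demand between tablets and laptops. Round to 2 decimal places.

0.19

Substituting, x = 31.8 − 1.28(24) + 0.0434(6170) + 1.9(33) = 31.8 − 30.72 + 267.778 + 62.7 = 331.558.
∂x/∂P_o = +1.9, so E_xy = 1.9·(33/331.558) ≈ 0.19.
E_xy > 0: the goods are substitutes.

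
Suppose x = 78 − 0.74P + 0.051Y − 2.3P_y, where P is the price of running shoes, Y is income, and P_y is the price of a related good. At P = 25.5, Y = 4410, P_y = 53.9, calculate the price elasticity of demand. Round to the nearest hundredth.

Substituting, x = 78 − 0.74(25.5) + 0.051(4410) − 2.3(53.9) = 78 − 18.87 + 224.91 − 123.97 = 160.07.
∂x/∂P = −0.74, so E_p = (−0.74)·(25.5/160.07) ≈ -0.12.
|E_p| < 1: demand is inelastic.

-0.12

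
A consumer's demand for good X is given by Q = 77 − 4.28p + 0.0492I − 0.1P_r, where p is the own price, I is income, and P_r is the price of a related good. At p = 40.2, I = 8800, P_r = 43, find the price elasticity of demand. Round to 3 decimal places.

Substituting, Q = 77 − 4.28(40.2) + 0.0492(8800) − 0.1(43) = 77 − 172.056 + 432.96 − 4.3 = 333.604.
∂Q/∂p = −4.28, so E_p = (−4.28)·(40.2/333.604) ≈ -0.516.
|E_p| < 1: demand is inelastic.

-0.516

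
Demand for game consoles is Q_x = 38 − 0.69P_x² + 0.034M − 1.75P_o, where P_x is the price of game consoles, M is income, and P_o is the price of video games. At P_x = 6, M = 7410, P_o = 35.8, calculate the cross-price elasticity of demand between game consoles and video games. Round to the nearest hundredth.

-0.31

Evaluating quantity at (P_x, M, P_o) gives Q_x = 38 − 0.69(6)² + 0.034(7410) − 1.75(35.8) = 38 − 24.84 + 251.94 − 62.65 = 202.45.
∂Q_x/∂P_o = −1.75, so E_xy = -1.75·(35.8/202.45) ≈ -0.31.
E_xy < 0: the goods are complements.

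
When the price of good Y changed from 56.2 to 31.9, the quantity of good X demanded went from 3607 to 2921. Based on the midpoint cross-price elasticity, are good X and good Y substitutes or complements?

substitutes

%ΔQ_x = (2921 − 3607)/[(3607+2921)/2] = -686/3264 ≈ -0.2102.
%ΔP_y = (31.9 − 56.2)/[(56.2+31.9)/2] ≈ -0.5516.
E_xy = -0.2102/-0.5516 ≈ 0.381.
E_xy > 0, so the goods are substitutes.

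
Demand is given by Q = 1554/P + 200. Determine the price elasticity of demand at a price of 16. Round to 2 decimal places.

At P = 16, Q = 297.125.
dQ/dP = −1554/P² = −6.0703.
Point elasticity E = (dQ/dP)·(P/Q) = -6.0703 × 16/297.125 ≈ -0.33.
|E| < 1, so demand is inelastic at this price.

-0.33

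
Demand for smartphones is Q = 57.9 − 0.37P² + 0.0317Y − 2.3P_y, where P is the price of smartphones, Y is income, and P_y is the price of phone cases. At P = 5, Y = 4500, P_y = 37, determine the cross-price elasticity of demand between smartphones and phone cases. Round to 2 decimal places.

Substituting, Q = 57.9 − 0.37(5)² + 0.0317(4500) − 2.3(37) = 57.9 − 9.25 + 142.65 − 85.1 = 106.2.
∂Q/∂P_y = −2.3, so E_xy = -2.3·(37/106.2) ≈ -0.80.
E_xy < 0: the goods are complements.

-0.80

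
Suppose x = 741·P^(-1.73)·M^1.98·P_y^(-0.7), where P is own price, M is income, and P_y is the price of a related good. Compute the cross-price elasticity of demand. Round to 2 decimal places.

For a Cobb–Douglas (constant-elasticity) form x = A·P_y^α·…, the elasticity with respect to P_y equals the exponent α at every point.
Here the exponent on P_y is -0.7, so the cross-price elasticity of demand is -0.70.

-0.70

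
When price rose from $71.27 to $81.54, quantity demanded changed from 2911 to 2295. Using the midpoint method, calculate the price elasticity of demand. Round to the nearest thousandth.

%ΔQ = (2295 − 2911)/[(2911 + 2295)/2] = -616/2603 ≈ -0.2367.
%Δp = (81.54 − 71.27)/[(71.27 + 81.54)/2] = 10.27/76.405 ≈ 0.1344.
Arc elasticity E = %ΔQ/%Δp ≈ -0.2367/0.1344 ≈ -1.761.
|E| > 1: demand is elastic over this range.

-1.761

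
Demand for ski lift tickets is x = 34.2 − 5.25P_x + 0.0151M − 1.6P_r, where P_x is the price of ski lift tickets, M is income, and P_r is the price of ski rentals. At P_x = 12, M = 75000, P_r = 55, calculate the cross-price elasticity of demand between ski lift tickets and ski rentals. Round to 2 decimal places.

-0.09

First evaluate x: 34.2 − 5.25(12) + 0.0151(75000) − 1.6(55) = 34.2 − 63 + 1132.5 − 88 = 1015.7.
∂x/∂P_r = −1.6, so E_xy = -1.6·(55/1015.7) ≈ -0.09.
E_xy < 0: the goods are complements.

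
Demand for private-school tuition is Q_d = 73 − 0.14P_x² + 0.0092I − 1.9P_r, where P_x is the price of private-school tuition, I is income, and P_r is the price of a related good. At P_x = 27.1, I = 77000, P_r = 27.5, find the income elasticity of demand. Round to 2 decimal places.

At the given point, Q_d = 73 − 0.14(27.1)² + 0.0092(77000) − 1.9(27.5) = 73 − 102.8174 + 708.4 − 52.25 = 626.3326.
∂Q_d/∂I = +0.0092, so E_I = 0.0092·(77000/626.3326) ≈ 1.13.
E_I > 1: normal good (luxury).

1.13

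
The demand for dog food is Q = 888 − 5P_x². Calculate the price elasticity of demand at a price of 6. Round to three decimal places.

At P_x = 6, Q = 708.
dQ/dP_x = −2·5·P_x = −60.
Point elasticity E = (dQ/dP_x)·(P_x/Q) = -60 × 6/708 ≈ -0.508.
|E| < 1, so demand is inelastic at this price.

-0.508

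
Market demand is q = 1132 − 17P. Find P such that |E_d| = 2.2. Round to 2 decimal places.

Set −bP/(a − bP) = −2.2 ⇒ bP = 2.2(a − bP) ⇒ bP(1+2.2) = 2.2·a.
P = 2.2·1132/(17·3.2) ≈ 45.78.

45.78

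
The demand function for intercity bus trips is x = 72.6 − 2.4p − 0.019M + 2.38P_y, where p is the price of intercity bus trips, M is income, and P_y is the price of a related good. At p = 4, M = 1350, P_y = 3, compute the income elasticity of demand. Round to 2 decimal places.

-0.58

Substituting, x = 72.6 − 2.4(4) − 0.019(1350) + 2.38(3) = 72.6 − 9.6 − 25.65 + 7.14 = 44.49.
∂x/∂M = −0.019, so E_I = -0.019·(1350/44.49) ≈ -0.58.
E_I < 0: inferior good.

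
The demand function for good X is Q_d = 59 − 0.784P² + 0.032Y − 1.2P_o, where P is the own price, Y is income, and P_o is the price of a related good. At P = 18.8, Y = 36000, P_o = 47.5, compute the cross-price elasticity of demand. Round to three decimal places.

-0.065

Evaluating quantity at (P, Y, P_o) gives Q_d = 59 − 0.784(18.8)² + 0.032(36000) − 1.2(47.5) = 59 − 277.097 + 1152 − 57 = 876.903.
∂Q_d/∂P_o = −1.2, so E_xy = -1.2·(47.5/876.903) ≈ -0.065.
E_xy < 0: the goods are complements.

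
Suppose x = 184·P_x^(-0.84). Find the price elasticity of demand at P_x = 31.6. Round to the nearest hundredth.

-0.84

For a Cobb–Douglas (constant-elasticity) form x = A·P_x^α·…, the elasticity with respect to P_x equals the exponent α at every point.
Here the exponent on P_x is -0.84, so the price elasticity of demand is -0.84.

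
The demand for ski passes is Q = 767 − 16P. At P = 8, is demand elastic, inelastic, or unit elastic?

inelastic

At P = 8, Q = 639.
dQ/dP = −16.
Point elasticity E = (dQ/dP)·(P/Q) = -16 × 8/639 ≈ -0.200.
|E| ≈ 0.200 < 1, so demand is inelastic.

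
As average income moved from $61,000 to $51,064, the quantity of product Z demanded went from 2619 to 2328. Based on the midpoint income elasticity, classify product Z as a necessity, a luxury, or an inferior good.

%ΔQ = (2328 − 2619)/[(2619+2328)/2] = -291/2473.5 ≈ -0.1176.
%ΔM = (51,064 − 61,000)/[(61,000+51,064)/2] = -9936/56032 ≈ -0.1773.
E_I = %ΔQ/%ΔM ≈ 0.663.
E_I ∈ (0,1): normal good (necessity).

necessity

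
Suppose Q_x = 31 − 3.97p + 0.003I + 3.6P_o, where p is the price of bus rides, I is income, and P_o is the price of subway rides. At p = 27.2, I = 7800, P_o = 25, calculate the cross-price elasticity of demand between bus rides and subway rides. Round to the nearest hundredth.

Substituting, Q_x = 31 − 3.97(27.2) + 0.003(7800) + 3.6(25) = 31 − 107.984 + 23.4 + 90 = 36.416.
∂Q_x/∂P_o = +3.6, so E_xy = 3.6·(25/36.416) ≈ 2.47.
E_xy > 0: the goods are substitutes.

2.47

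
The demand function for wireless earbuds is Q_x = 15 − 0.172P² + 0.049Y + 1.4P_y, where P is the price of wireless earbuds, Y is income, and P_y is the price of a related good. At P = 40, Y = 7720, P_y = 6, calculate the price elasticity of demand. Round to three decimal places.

-4.352

Substituting, Q_x = 15 − 0.172(40)² + 0.049(7720) + 1.4(6) = 15 − 275.2 + 378.28 + 8.4 = 126.48.
∂Q_x/∂P = −2·0.172·P = -13.76, so E_p = -13.76·(40/126.48) ≈ -4.352.
|E_p| > 1: demand is elastic.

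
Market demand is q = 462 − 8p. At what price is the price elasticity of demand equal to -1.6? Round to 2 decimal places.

Set −bp/(a − bp) = −1.6 ⇒ bp = 1.6(a − bp) ⇒ bp(1+1.6) = 1.6·a.
p = 1.6·462/(8·2.6) ≈ 35.54.

35.54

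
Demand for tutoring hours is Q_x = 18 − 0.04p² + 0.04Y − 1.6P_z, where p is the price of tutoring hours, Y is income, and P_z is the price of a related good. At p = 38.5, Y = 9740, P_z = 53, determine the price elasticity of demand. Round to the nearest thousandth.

At the given point, Q_x = 18 − 0.04(38.5)² + 0.04(9740) − 1.6(53) = 18 − 59.29 + 389.6 − 84.8 = 263.51.
∂Q_x/∂p = −2·0.04·p = -3.08, so E_p = -3.08·(38.5/263.51) ≈ -0.450.
|E_p| < 1: demand is inelastic.

-0.450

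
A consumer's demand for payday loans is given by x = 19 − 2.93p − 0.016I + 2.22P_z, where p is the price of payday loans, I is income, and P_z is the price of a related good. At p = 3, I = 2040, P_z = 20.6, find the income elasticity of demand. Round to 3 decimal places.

Substituting, x = 19 − 2.93(3) − 0.016(2040) + 2.22(20.6) = 19 − 8.79 − 32.64 + 45.732 = 23.302.
∂x/∂I = −0.016, so E_I = -0.016·(2040/23.302) ≈ -1.401.
E_I < 0: inferior good.

-1.401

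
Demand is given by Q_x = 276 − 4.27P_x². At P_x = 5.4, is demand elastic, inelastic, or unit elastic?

At P_x = 5.4, Q_x = 151.4868.
dQ_x/dP_x = −2·4.27·P_x = −46.116.
Point elasticity E = (dQ_x/dP_x)·(P_x/Q_x) = -46.116 × 5.4/151.4868 ≈ -1.644.
|E| ≈ 1.644 > 1, so demand is elastic.

elastic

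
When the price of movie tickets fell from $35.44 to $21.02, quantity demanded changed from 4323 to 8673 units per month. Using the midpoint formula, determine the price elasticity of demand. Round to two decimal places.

-1.31

%ΔQ = (8673 − 4323)/[(4323 + 8673)/2] = 4350/6498 ≈ 0.6694.
%Δp = (21.02 − 35.44)/[(35.44 + 21.02)/2] = -14.42/28.23 ≈ -0.5108.
Arc elasticity E = %ΔQ/%Δp ≈ 0.6694/-0.5108 ≈ -1.31.
|E| > 1: demand is elastic over this range.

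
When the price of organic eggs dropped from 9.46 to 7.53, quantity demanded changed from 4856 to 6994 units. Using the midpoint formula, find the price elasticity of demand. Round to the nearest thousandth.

-1.588

%Δq = (6994 − 4856)/[(4856 + 6994)/2] = 2138/5925 ≈ 0.3608.
%Δp = (7.53 − 9.46)/[(9.46 + 7.53)/2] = -1.93/8.495 ≈ -0.2272.
Arc elasticity E = %Δq/%Δp ≈ 0.3608/-0.2272 ≈ -1.588.
|E| > 1: demand is elastic over this range.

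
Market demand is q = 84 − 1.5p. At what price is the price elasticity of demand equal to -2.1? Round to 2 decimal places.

Set −bp/(a − bp) = −2.1 ⇒ bp = 2.1(a − bp) ⇒ bp(1+2.1) = 2.1·a.
p = 2.1·84/(1.5·3.1) ≈ 37.94.

37.94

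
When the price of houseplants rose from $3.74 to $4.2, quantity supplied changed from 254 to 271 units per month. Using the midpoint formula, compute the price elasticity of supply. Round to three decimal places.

0.559

%ΔQ = (271 − 254)/[(254 + 271)/2] = 17/262.5 ≈ 0.0648.
%Δp = (4.2 − 3.74)/[(3.74 + 4.2)/2] = 0.46/3.97 ≈ 0.1159.
Arc elasticity E = %ΔQ/%Δp ≈ 0.0648/0.1159 ≈ 0.559.
|E| < 1: supply is inelastic over this range.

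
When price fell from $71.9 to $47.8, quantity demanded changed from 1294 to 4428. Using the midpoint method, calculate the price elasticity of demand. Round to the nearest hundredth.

%ΔQ = (4428 − 1294)/[(1294 + 4428)/2] = 3134/2861 ≈ 1.0954.
%ΔP = (47.8 − 71.9)/[(71.9 + 47.8)/2] = -24.1/59.85 ≈ -0.4027.
Arc elasticity E = %ΔQ/%ΔP ≈ 1.0954/-0.4027 ≈ -2.72.
|E| > 1: demand is elastic over this range.

-2.72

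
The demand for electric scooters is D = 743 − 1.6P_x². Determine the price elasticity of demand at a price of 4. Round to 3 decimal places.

-0.071

At P_x = 4, D = 717.4.
dD/dP_x = −2·1.6·P_x = −12.8.
Point elasticity E = (dD/dP_x)·(P_x/D) = -12.8 × 4/717.4 ≈ -0.071.
|E| < 1, so demand is inelastic at this price.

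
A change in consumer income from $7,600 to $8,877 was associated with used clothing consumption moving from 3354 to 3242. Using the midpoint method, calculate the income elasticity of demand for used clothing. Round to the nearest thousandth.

%ΔQ = (3242 − 3354)/[(3354+3242)/2] = -112/3298 ≈ -0.0340.
%ΔY = (8,877 − 7,600)/[(7,600+8,877)/2] = 1277/8238.5 ≈ 0.1550.
E_I = %ΔQ/%ΔY ≈ -0.219.
E_I < 0: inferior good.

-0.219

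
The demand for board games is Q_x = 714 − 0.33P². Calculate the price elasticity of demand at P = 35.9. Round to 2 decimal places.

-2.95

At P = 35.9, Q_x = 288.6927.
dQ_x/dP = −2·0.33·P = −23.694.
Point elasticity E = (dQ_x/dP)·(P/Q_x) = -23.694 × 35.9/288.6927 ≈ -2.95.
|E| > 1, so demand is elastic at this price.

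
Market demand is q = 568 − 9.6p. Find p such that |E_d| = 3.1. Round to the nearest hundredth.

Set −bp/(a − bp) = −3.1 ⇒ bp = 3.1(a − bp) ⇒ bp(1+3.1) = 3.1·a.
p = 3.1·568/(9.6·4.1) ≈ 44.74.

44.74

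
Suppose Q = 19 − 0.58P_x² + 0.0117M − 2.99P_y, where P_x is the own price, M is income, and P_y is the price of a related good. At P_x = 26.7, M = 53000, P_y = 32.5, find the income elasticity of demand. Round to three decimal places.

Substituting, Q = 19 − 0.58(26.7)² + 0.0117(53000) − 2.99(32.5) = 19 − 413.4762 + 620.1 − 97.175 = 128.4488.
∂Q/∂M = +0.0117, so E_I = 0.0117·(53000/128.4488) ≈ 4.828.
E_I > 1: normal good (luxury).

4.828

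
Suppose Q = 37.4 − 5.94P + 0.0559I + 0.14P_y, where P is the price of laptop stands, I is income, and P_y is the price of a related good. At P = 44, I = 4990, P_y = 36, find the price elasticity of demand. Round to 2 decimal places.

-4.35

First evaluate Q: 37.4 − 5.94(44) + 0.0559(4990) + 0.14(36) = 37.4 − 261.36 + 278.941 + 5.04 = 60.021.
∂Q/∂P = −5.94, so E_p = (−5.94)·(44/60.021) ≈ -4.35.
|E_p| > 1: demand is elastic.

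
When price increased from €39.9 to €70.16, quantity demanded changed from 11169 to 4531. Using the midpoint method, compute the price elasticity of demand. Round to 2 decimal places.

%Δq = (4531 − 11169)/[(11169 + 4531)/2] = -6638/7850 ≈ -0.8456.
%ΔP = (70.16 − 39.9)/[(39.9 + 70.16)/2] = 30.26/55.03 ≈ 0.5499.
Arc elasticity E = %Δq/%ΔP ≈ -0.8456/0.5499 ≈ -1.54.
|E| > 1: demand is elastic over this range.

-1.54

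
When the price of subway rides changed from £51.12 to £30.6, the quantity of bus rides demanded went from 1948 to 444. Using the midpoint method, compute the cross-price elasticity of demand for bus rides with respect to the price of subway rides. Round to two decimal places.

2.50

%ΔQ_x = (444 − 1948)/[(1948+444)/2] = -1504/1196 ≈ -1.2575.
%ΔP_y = (30.6 − 51.12)/[(51.12+30.6)/2] ≈ -0.5022.
E_xy = -1.2575/-0.5022 ≈ 2.50.
E_xy > 0, so bus rides and subway rides are substitutes.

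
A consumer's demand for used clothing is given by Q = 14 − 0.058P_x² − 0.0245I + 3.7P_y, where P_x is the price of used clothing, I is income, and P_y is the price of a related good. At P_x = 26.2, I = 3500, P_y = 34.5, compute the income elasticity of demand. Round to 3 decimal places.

First evaluate Q: 14 − 0.058(26.2)² − 0.0245(3500) + 3.7(34.5) = 14 − 39.8135 − 85.75 + 127.65 = 16.0865.
∂Q/∂I = −0.0245, so E_I = -0.0245·(3500/16.0865) ≈ -5.331.
E_I < 0: inferior good.

-5.331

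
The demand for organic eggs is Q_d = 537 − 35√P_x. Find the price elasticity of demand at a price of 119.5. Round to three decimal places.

-1.239

At P_x = 119.5, Q_d = 154.3938.
dQ_d/dP_x = −35/(2√P_x) = −35/(2·10.9316).
Point elasticity E = (dQ_d/dP_x)·(P_x/Q_d) = -1.6009 × 119.5/154.3938 ≈ -1.239.
|E| > 1, so demand is elastic at this price.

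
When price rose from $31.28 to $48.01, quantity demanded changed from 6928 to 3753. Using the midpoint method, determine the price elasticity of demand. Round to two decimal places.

-1.41

%Δq = (3753 − 6928)/[(6928 + 3753)/2] = -3175/5340.5 ≈ -0.5945.
%ΔP = (48.01 − 31.28)/[(31.28 + 48.01)/2] = 16.73/39.645 ≈ 0.4220.
Arc elasticity E = %Δq/%ΔP ≈ -0.5945/0.4220 ≈ -1.41.
|E| > 1: demand is elastic over this range.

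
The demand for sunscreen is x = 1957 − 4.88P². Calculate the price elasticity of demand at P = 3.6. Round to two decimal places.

-0.07

At P = 3.6, x = 1893.7552.
dx/dP = −2·4.88·P = −35.136.
Point elasticity E = (dx/dP)·(P/x) = -35.136 × 3.6/1893.7552 ≈ -0.07.
|E| < 1, so demand is inelastic at this price.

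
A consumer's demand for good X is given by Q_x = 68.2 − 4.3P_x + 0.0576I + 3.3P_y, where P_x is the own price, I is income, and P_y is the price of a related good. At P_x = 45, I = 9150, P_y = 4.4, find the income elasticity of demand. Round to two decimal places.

1.27

First evaluate Q_x: 68.2 − 4.3(45) + 0.0576(9150) + 3.3(4.4) = 68.2 − 193.5 + 527.04 + 14.52 = 416.26.
∂Q_x/∂I = +0.0576, so E_I = 0.0576·(9150/416.26) ≈ 1.27.
E_I > 1: normal good (luxury).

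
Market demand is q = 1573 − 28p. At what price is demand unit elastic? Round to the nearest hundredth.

For linear demand q = a − bp, E = −bp/(a − bp). |E| = 1 ⇒ bp = a − bp ⇒ p = a/(2b).
p = 1573/(2·28) ≈ 28.09.

28.09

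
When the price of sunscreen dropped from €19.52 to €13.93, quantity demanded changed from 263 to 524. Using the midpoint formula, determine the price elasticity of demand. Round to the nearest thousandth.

%Δq = (524 − 263)/[(263 + 524)/2] = 261/393.5 ≈ 0.6633.
%ΔP = (13.93 − 19.52)/[(19.52 + 13.93)/2] = -5.59/16.725 ≈ -0.3342.
Arc elasticity E = %Δq/%ΔP ≈ 0.6633/-0.3342 ≈ -1.984.
|E| > 1: demand is elastic over this range.

-1.984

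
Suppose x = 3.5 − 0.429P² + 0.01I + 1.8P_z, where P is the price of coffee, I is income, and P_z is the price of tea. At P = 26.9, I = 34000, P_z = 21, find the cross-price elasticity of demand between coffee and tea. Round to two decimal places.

0.53

x = 3.5 − 0.429(26.9)² + 0.01(34000) + 1.8(21) = 3.5 − 310.4287 + 340 + 37.8 = 70.8713.
∂x/∂P_z = +1.8, so E_xy = 1.8·(21/70.8713) ≈ 0.53.
E_xy > 0: the goods are substitutes.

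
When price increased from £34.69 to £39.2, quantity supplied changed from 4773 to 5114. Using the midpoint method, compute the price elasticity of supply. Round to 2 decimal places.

%Δq = (5114 − 4773)/[(4773 + 5114)/2] = 341/4943.5 ≈ 0.0690.
%Δp = (39.2 − 34.69)/[(34.69 + 39.2)/2] = 4.51/36.945 ≈ 0.1221.
Arc elasticity E = %Δq/%Δp ≈ 0.0690/0.1221 ≈ 0.57.
|E| < 1: supply is inelastic over this range.

0.57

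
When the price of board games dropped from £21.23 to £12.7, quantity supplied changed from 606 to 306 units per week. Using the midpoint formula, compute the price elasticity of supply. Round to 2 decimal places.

%ΔQ = (306 − 606)/[(606 + 306)/2] = -300/456 ≈ -0.6579.
%ΔP = (12.7 − 21.23)/[(21.23 + 12.7)/2] = -8.53/16.965 ≈ -0.5028.
Arc elasticity E = %ΔQ/%ΔP ≈ -0.6579/-0.5028 ≈ 1.31.
|E| > 1: supply is elastic over this range.

1.31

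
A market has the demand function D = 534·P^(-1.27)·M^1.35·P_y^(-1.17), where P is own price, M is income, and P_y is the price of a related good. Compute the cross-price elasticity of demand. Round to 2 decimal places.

-1.17

For a Cobb–Douglas (constant-elasticity) form D = A·P_y^α·…, the elasticity with respect to P_y equals the exponent α at every point.
Here the exponent on P_y is -1.17, so the cross-price elasticity of demand is -1.17.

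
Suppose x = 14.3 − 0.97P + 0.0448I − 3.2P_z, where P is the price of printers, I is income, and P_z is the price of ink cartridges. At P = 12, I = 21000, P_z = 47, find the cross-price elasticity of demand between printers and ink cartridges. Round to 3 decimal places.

First evaluate x: 14.3 − 0.97(12) + 0.0448(21000) − 3.2(47) = 14.3 − 11.64 + 940.8 − 150.4 = 793.06.
∂x/∂P_z = −3.2, so E_xy = -3.2·(47/793.06) ≈ -0.190.
E_xy < 0: the goods are complements.

-0.190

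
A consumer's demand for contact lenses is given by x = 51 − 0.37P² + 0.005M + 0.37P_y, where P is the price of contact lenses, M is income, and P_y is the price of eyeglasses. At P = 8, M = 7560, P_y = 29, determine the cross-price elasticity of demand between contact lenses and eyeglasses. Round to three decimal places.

0.141

Evaluating quantity at (P, M, P_y) gives x = 51 − 0.37(8)² + 0.005(7560) + 0.37(29) = 51 − 23.68 + 37.8 + 10.73 = 75.85.
∂x/∂P_y = +0.37, so E_xy = 0.37·(29/75.85) ≈ 0.141.
E_xy > 0: the goods are substitutes.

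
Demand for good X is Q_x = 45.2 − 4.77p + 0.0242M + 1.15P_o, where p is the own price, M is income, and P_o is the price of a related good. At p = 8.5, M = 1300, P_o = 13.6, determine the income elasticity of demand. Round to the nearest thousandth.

0.608

Substituting, Q_x = 45.2 − 4.77(8.5) + 0.0242(1300) + 1.15(13.6) = 45.2 − 40.545 + 31.46 + 15.64 = 51.755.
∂Q_x/∂M = +0.0242, so E_I = 0.0242·(1300/51.755) ≈ 0.608.
E_I ∈ (0,1): normal good (necessity).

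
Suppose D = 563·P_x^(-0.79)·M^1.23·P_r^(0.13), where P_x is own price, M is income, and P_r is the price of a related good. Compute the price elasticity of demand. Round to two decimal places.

For a Cobb–Douglas (constant-elasticity) form D = A·P_x^α·…, the elasticity with respect to P_x equals the exponent α at every point.
Here the exponent on P_x is -0.79, so the price elasticity of demand is -0.79.

-0.79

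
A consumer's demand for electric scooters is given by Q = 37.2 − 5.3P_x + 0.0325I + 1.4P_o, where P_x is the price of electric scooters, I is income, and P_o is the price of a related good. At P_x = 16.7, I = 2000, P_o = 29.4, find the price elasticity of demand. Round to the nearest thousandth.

Q = 37.2 − 5.3(16.7) + 0.0325(2000) + 1.4(29.4) = 37.2 − 88.51 + 65 + 41.16 = 54.85.
∂Q/∂P_x = −5.3, so E_p = (−5.3)·(16.7/54.85) ≈ -1.614.
|E_p| > 1: demand is elastic.

-1.614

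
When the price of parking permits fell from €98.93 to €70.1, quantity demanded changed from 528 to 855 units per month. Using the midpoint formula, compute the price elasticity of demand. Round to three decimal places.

%Δq = (855 − 528)/[(528 + 855)/2] = 327/691.5 ≈ 0.4729.
%ΔP = (70.1 − 98.93)/[(98.93 + 70.1)/2] = -28.83/84.515 ≈ -0.3411.
Arc elasticity E = %Δq/%ΔP ≈ 0.4729/-0.3411 ≈ -1.386.
|E| > 1: demand is elastic over this range.

-1.386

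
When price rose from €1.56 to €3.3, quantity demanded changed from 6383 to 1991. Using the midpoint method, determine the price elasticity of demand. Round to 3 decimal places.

%ΔQ = (1991 − 6383)/[(6383 + 1991)/2] = -4392/4187 ≈ -1.0490.
%Δp = (3.3 − 1.56)/[(1.56 + 3.3)/2] = 1.74/2.43 ≈ 0.7160.
Arc elasticity E = %ΔQ/%Δp ≈ -1.0490/0.7160 ≈ -1.465.
|E| > 1: demand is elastic over this range.

-1.465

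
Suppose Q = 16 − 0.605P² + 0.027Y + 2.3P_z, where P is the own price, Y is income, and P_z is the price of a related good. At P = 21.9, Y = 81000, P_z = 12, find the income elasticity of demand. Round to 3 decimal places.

Substituting, Q = 16 − 0.605(21.9)² + 0.027(81000) + 2.3(12) = 16 − 290.1641 + 2187 + 27.6 = 1940.436.
∂Q/∂Y = +0.027, so E_I = 0.027·(81000/1940.436) ≈ 1.127.
E_I > 1: normal good (luxury).

1.127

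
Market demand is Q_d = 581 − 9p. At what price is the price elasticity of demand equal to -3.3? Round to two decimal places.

Set −bp/(a − bp) = −3.3 ⇒ bp = 3.3(a − bp) ⇒ bp(1+3.3) = 3.3·a.
p = 3.3·581/(9·4.3) ≈ 49.54.

49.54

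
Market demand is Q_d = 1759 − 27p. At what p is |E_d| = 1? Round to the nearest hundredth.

For linear demand Q_d = a − bp, E = −bp/(a − bp). |E| = 1 ⇒ bp = a − bp ⇒ p = a/(2b).
p = 1759/(2·27) ≈ 32.57.

32.57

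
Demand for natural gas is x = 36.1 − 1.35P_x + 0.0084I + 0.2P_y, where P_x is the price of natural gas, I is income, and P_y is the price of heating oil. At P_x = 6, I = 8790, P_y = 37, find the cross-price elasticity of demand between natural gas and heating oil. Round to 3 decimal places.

First evaluate x: 36.1 − 1.35(6) + 0.0084(8790) + 0.2(37) = 36.1 − 8.1 + 73.836 + 7.4 = 109.236.
∂x/∂P_y = +0.2, so E_xy = 0.2·(37/109.236) ≈ 0.068.
E_xy > 0: the goods are substitutes.

0.068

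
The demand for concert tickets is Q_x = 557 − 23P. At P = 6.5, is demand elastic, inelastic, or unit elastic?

inelastic

At P = 6.5, Q_x = 407.5.
dQ_x/dP = −23.
Point elasticity E = (dQ_x/dP)·(P/Q_x) = -23 × 6.5/407.5 ≈ -0.367.
|E| ≈ 0.367 < 1, so demand is inelastic.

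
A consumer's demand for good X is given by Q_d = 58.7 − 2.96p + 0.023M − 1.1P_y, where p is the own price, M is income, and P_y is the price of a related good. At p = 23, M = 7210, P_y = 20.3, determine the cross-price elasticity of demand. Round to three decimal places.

-0.166

First evaluate Q_d: 58.7 − 2.96(23) + 0.023(7210) − 1.1(20.3) = 58.7 − 68.08 + 165.83 − 22.33 = 134.12.
∂Q_d/∂P_y = −1.1, so E_xy = -1.1·(20.3/134.12) ≈ -0.166.
E_xy < 0: the goods are complements.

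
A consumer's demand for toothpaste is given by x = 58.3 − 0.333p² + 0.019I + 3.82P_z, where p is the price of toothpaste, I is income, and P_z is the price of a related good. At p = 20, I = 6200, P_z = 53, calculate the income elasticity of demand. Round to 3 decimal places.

0.480

Substituting, x = 58.3 − 0.333(20)² + 0.019(6200) + 3.82(53) = 58.3 − 133.2 + 117.8 + 202.46 = 245.36.
∂x/∂I = +0.019, so E_I = 0.019·(6200/245.36) ≈ 0.480.
E_I ∈ (0,1): normal good (necessity).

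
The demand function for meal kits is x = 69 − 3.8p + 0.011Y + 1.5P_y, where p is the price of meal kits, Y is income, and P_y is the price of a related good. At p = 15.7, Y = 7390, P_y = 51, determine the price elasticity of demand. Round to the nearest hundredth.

Substituting, x = 69 − 3.8(15.7) + 0.011(7390) + 1.5(51) = 69 − 59.66 + 81.29 + 76.5 = 167.13.
∂x/∂p = −3.8, so E_p = (−3.8)·(15.7/167.13) ≈ -0.36.
|E_p| < 1: demand is inelastic.

-0.36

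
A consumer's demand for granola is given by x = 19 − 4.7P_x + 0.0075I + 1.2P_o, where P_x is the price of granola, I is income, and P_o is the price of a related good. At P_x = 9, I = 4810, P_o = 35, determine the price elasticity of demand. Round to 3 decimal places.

x = 19 − 4.7(9) + 0.0075(4810) + 1.2(35) = 19 − 42.3 + 36.075 + 42 = 54.775.
∂x/∂P_x = −4.7, so E_p = (−4.7)·(9/54.775) ≈ -0.772.
|E_p| < 1: demand is inelastic.

-0.772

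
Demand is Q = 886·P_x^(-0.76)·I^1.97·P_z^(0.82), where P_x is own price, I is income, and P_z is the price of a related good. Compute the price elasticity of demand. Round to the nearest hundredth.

-0.76

For a Cobb–Douglas (constant-elasticity) form Q = A·P_x^α·…, the elasticity with respect to P_x equals the exponent α at every point.
Here the exponent on P_x is -0.76, so the price elasticity of demand is -0.76.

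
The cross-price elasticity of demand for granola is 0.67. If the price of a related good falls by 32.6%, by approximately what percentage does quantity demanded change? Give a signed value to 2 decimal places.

-21.84

%ΔQ ≈ E × %ΔP_y = (0.67) × (-32.6%) ≈ -21.84%.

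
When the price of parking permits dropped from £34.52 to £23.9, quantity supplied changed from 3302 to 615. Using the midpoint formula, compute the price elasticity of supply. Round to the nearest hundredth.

3.77

%Δq = (615 − 3302)/[(3302 + 615)/2] = -2687/1958.5 ≈ -1.3720.
%ΔP = (23.9 − 34.52)/[(34.52 + 23.9)/2] = -10.62/29.21 ≈ -0.3636.
Arc elasticity E = %Δq/%ΔP ≈ -1.3720/-0.3636 ≈ 3.77.
|E| > 1: supply is elastic over this range.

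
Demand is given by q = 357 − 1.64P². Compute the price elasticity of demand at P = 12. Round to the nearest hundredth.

-3.91

At P = 12, q = 120.84.
dq/dP = −2·1.64·P = −39.36.
Point elasticity E = (dq/dP)·(P/q) = -39.36 × 12/120.84 ≈ -3.91.
|E| > 1, so demand is elastic at this price.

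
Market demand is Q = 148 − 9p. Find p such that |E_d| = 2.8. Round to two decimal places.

Set −bp/(a − bp) = −2.8 ⇒ bp = 2.8(a − bp) ⇒ bp(1+2.8) = 2.8·a.
p = 2.8·148/(9·3.8) ≈ 12.12.

12.12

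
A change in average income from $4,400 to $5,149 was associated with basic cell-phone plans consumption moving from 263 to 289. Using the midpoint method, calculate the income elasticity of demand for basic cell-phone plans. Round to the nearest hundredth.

0.60

%ΔQ = (289 − 263)/[(263+289)/2] = 26/276 ≈ 0.0942.
%ΔM = (5,149 − 4,400)/[(4,400+5,149)/2] = 749/4774.5 ≈ 0.1569.
E_I = %ΔQ/%ΔM ≈ 0.60.
E_I ∈ (0,1): normal good (necessity).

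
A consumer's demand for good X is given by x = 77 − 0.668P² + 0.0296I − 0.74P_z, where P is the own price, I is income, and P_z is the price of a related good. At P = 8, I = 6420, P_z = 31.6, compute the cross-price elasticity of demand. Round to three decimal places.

-0.116

First evaluate x: 77 − 0.668(8)² + 0.0296(6420) − 0.74(31.6) = 77 − 42.752 + 190.032 − 23.384 = 200.896.
∂x/∂P_z = −0.74, so E_xy = -0.74·(31.6/200.896) ≈ -0.116.
E_xy < 0: the goods are complements.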